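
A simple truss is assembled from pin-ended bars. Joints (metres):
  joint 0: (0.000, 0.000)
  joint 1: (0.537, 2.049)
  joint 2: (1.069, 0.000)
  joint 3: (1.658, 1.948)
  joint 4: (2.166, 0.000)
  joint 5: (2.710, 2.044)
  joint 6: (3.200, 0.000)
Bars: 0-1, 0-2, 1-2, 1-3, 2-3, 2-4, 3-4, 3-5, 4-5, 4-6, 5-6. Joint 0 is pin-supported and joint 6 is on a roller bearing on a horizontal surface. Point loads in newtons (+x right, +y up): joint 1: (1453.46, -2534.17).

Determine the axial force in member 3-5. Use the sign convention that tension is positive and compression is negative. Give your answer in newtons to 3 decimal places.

N=7 nodes, M=11 members, R=3 reactions → 2N=14, M+R=14
member 0 (0-1): L=2.1182, (cx,cy)=(0.2535,0.9673)
member 1 (0-2): L=1.0690, (cx,cy)=(1.0000,0.0000)
member 2 (1-2): L=2.1169, (cx,cy)=(0.2513,-0.9679)
member 3 (1-3): L=1.1255, (cx,cy)=(0.9960,-0.0897)
member 4 (2-3): L=2.0351, (cx,cy)=(0.2894,0.9572)
member 5 (2-4): L=1.0970, (cx,cy)=(1.0000,0.0000)
member 6 (3-4): L=2.0131, (cx,cy)=(0.2523,-0.9676)
member 7 (3-5): L=1.0564, (cx,cy)=(0.9959,0.0909)
member 8 (4-5): L=2.1152, (cx,cy)=(0.2572,0.9664)
member 9 (4-6): L=1.0340, (cx,cy)=(1.0000,0.0000)
member 10 (5-6): L=2.1019, (cx,cy)=(0.2331,-0.9724)
solve A·x = −loads:
  F[0-1] = -1218.0279 N (compression)
  F[0-2] = +1762.2510 N (tension)
  F[1-2] = -1266.4788 N (compression)
  F[1-3] = -1449.8258 N (compression)
  F[2-3] = +1280.6435 N (tension)
  F[2-4] = +1073.3317 N (tension)
  F[3-4] = -1467.5795 N (compression)
  F[3-5] = -705.9223 N (compression)
  F[4-5] = +1469.5203 N (tension)
  F[4-6] = +325.0527 N (tension)
  F[5-6] = -1394.3516 N (compression)
  Rx@0 = -1453.4600 N
  Ry@0 = +1178.2360 N
  Ry@6 = +1355.9340 N

-705.922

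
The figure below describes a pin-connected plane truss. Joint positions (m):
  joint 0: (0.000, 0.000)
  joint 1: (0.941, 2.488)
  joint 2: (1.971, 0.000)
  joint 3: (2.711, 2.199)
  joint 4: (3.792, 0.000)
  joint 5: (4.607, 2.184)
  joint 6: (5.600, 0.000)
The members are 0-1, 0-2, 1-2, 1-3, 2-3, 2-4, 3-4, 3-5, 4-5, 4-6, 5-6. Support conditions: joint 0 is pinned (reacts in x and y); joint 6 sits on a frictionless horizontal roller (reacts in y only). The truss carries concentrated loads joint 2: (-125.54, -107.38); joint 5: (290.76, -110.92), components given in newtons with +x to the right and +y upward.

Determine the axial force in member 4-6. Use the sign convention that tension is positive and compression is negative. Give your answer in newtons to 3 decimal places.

N=7 nodes, M=11 members, R=3 reactions → 2N=14, M+R=14
member 0 (0-1): L=2.6600, (cx,cy)=(0.3538,0.9353)
member 1 (0-2): L=1.9710, (cx,cy)=(1.0000,0.0000)
member 2 (1-2): L=2.6928, (cx,cy)=(0.3825,-0.9240)
member 3 (1-3): L=1.7934, (cx,cy)=(0.9869,-0.1611)
member 4 (2-3): L=2.3202, (cx,cy)=(0.3189,0.9478)
member 5 (2-4): L=1.8210, (cx,cy)=(1.0000,0.0000)
member 6 (3-4): L=2.4503, (cx,cy)=(0.4412,-0.8974)
member 7 (3-5): L=1.8961, (cx,cy)=(1.0000,-0.0079)
member 8 (4-5): L=2.3311, (cx,cy)=(0.3496,0.9369)
member 9 (4-6): L=1.8080, (cx,cy)=(1.0000,0.0000)
member 10 (5-6): L=2.3991, (cx,cy)=(0.4139,-0.9103)
solve A·x = −loads:
  F[0-1] = +25.8108 N (tension)
  F[0-2] = +156.0892 N (tension)
  F[1-2] = -29.7536 N (compression)
  F[1-3] = +20.7833 N (tension)
  F[2-3] = +142.3028 N (tension)
  F[2-4] = +224.8620 N (tension)
  F[3-4] = -147.7098 N (compression)
  F[3-5] = +131.0663 N (tension)
  F[4-5] = +141.4877 N (tension)
  F[4-6] = +110.2311 N (tension)
  F[5-6] = -266.3249 N (compression)
  Rx@0 = -165.2200 N
  Ry@0 = -24.1418 N
  Ry@6 = +242.4418 N

110.231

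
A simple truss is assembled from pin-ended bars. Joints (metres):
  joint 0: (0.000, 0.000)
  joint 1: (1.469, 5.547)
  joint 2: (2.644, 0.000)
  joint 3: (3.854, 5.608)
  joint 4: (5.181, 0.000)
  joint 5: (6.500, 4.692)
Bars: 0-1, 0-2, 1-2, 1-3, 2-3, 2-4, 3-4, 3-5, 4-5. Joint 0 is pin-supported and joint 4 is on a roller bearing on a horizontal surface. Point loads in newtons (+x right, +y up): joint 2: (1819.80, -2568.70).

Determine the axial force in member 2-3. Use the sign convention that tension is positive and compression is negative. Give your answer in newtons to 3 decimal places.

1356.644

N=6 nodes, M=9 members, R=3 reactions → 2N=12, M+R=12
member 0 (0-1): L=5.7382, (cx,cy)=(0.2560,0.9667)
member 1 (0-2): L=2.6440, (cx,cy)=(1.0000,0.0000)
member 2 (1-2): L=5.6701, (cx,cy)=(0.2072,-0.9783)
member 3 (1-3): L=2.3858, (cx,cy)=(0.9997,0.0256)
member 4 (2-3): L=5.7371, (cx,cy)=(0.2109,0.9775)
member 5 (2-4): L=2.5370, (cx,cy)=(1.0000,0.0000)
member 6 (3-4): L=5.7629, (cx,cy)=(0.2303,-0.9731)
member 7 (3-5): L=2.8001, (cx,cy)=(0.9450,-0.3271)
member 8 (4-5): L=4.8739, (cx,cy)=(0.2706,0.9627)
solve A·x = −loads:
  F[0-1] = -1301.1857 N (compression)
  F[0-2] = +2152.9071 N (tension)
  F[1-2] = +1270.1449 N (tension)
  F[1-3] = -596.5117 N (compression)
  F[2-3] = +1356.6436 N (tension)
  F[2-4] = +310.1874 N (tension)
  F[3-4] = -1347.0743 N (compression)
  F[3-5] = +0.0000 N (tension)
  F[4-5] = -0.0000 N (compression)
  Rx@0 = -1819.8000 N
  Ry@0 = +1257.8251 N
  Ry@4 = +1310.8749 N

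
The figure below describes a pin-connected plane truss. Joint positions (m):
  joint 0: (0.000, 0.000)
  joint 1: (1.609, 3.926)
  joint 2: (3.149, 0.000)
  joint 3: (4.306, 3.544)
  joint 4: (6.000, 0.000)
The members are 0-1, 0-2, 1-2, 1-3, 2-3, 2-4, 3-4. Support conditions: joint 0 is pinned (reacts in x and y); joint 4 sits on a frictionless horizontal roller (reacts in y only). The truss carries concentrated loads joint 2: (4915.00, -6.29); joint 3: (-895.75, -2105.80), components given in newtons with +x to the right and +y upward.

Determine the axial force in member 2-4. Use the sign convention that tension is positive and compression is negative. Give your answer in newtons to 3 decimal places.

471.048

N=5 nodes, M=7 members, R=3 reactions → 2N=10, M+R=10
member 0 (0-1): L=4.2429, (cx,cy)=(0.3792,0.9253)
member 1 (0-2): L=3.1490, (cx,cy)=(1.0000,0.0000)
member 2 (1-2): L=4.2172, (cx,cy)=(0.3652,-0.9309)
member 3 (1-3): L=2.7239, (cx,cy)=(0.9901,-0.1402)
member 4 (2-3): L=3.7281, (cx,cy)=(0.3103,0.9506)
member 5 (2-4): L=2.8510, (cx,cy)=(1.0000,0.0000)
member 6 (3-4): L=3.9280, (cx,cy)=(0.4313,-0.9022)
solve A·x = −loads:
  F[0-1] = -1217.5598 N (compression)
  F[0-2] = +4480.9732 N (tension)
  F[1-2] = +1355.7636 N (tension)
  F[1-3] = -966.3547 N (compression)
  F[2-3] = -1321.0773 N (compression)
  F[2-4] = +471.0477 N (tension)
  F[3-4] = -1092.2660 N (compression)
  Rx@0 = -4019.2500 N
  Ry@0 = +1126.6160 N
  Ry@4 = +985.4740 N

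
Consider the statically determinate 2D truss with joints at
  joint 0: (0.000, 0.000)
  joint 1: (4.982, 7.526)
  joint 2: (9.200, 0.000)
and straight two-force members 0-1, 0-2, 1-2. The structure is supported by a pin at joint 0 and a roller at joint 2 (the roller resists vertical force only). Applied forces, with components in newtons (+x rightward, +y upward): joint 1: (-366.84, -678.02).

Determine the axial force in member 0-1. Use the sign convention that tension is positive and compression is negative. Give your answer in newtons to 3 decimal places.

N=3 nodes, M=3 members, R=3 reactions → 2N=6, M+R=6
member 0 (0-1): L=9.0256, (cx,cy)=(0.5520,0.8339)
member 1 (0-2): L=9.2000, (cx,cy)=(1.0000,0.0000)
member 2 (1-2): L=8.6274, (cx,cy)=(0.4889,-0.8723)
solve A·x = −loads:
  F[0-1] = -732.6816 N (compression)
  F[0-2] = +37.5907 N (tension)
  F[1-2] = -76.8872 N (compression)
  Rx@0 = +366.8400 N
  Ry@0 = +610.9485 N
  Ry@2 = +67.0715 N

-732.682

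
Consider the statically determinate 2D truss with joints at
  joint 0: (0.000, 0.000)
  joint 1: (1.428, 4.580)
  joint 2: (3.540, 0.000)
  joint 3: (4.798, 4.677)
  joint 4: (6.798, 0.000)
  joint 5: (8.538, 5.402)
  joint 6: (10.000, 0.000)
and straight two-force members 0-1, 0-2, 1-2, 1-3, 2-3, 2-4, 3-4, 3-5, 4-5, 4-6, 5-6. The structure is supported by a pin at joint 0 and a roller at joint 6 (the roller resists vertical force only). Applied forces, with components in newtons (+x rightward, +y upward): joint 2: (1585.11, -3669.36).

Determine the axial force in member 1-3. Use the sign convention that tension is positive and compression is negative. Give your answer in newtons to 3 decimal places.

-1808.898

N=7 nodes, M=11 members, R=3 reactions → 2N=14, M+R=14
member 0 (0-1): L=4.7975, (cx,cy)=(0.2977,0.9547)
member 1 (0-2): L=3.5400, (cx,cy)=(1.0000,0.0000)
member 2 (1-2): L=5.0435, (cx,cy)=(0.4188,-0.9081)
member 3 (1-3): L=3.3714, (cx,cy)=(0.9996,0.0288)
member 4 (2-3): L=4.8432, (cx,cy)=(0.2597,0.9657)
member 5 (2-4): L=3.2580, (cx,cy)=(1.0000,0.0000)
member 6 (3-4): L=5.0867, (cx,cy)=(0.3932,-0.9195)
member 7 (3-5): L=3.8096, (cx,cy)=(0.9817,0.1903)
member 8 (4-5): L=5.6753, (cx,cy)=(0.3066,0.9518)
member 9 (4-6): L=3.2020, (cx,cy)=(1.0000,0.0000)
member 10 (5-6): L=5.5963, (cx,cy)=(0.2612,-0.9653)
solve A·x = −loads:
  F[0-1] = -2482.9522 N (compression)
  F[0-2] = +2324.1800 N (tension)
  F[1-2] = +2552.9848 N (tension)
  F[1-3] = -1808.8975 N (compression)
  F[2-3] = +1399.0158 N (tension)
  F[2-4] = +1444.7628 N (tension)
  F[3-4] = -1585.8741 N (compression)
  F[3-5] = -836.5107 N (compression)
  F[4-5] = +1531.9230 N (tension)
  F[4-6] = +351.5494 N (tension)
  F[5-6] = -1345.6846 N (compression)
  Rx@0 = -1585.1100 N
  Ry@0 = +2370.4066 N
  Ry@6 = +1298.9534 N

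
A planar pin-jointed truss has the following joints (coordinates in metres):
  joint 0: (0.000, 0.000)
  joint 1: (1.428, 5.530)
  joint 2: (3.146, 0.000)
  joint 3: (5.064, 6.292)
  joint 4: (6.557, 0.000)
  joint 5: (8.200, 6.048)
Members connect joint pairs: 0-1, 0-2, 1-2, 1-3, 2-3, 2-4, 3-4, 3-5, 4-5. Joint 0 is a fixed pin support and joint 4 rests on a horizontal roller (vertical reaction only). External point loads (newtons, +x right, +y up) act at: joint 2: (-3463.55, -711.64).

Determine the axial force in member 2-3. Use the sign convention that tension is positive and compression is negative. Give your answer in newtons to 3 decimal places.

400.272

N=6 nodes, M=9 members, R=3 reactions → 2N=12, M+R=12
member 0 (0-1): L=5.7114, (cx,cy)=(0.2500,0.9682)
member 1 (0-2): L=3.1460, (cx,cy)=(1.0000,0.0000)
member 2 (1-2): L=5.7907, (cx,cy)=(0.2967,-0.9550)
member 3 (1-3): L=3.7150, (cx,cy)=(0.9787,0.2051)
member 4 (2-3): L=6.5778, (cx,cy)=(0.2916,0.9565)
member 5 (2-4): L=3.4110, (cx,cy)=(1.0000,0.0000)
member 6 (3-4): L=6.4667, (cx,cy)=(0.2309,-0.9730)
member 7 (3-5): L=3.1455, (cx,cy)=(0.9970,-0.0776)
member 8 (4-5): L=6.2672, (cx,cy)=(0.2622,0.9650)
solve A·x = −loads:
  F[0-1] = -382.3440 N (compression)
  F[0-2] = -3367.9539 N (compression)
  F[1-2] = +344.2614 N (tension)
  F[1-3] = -202.0276 N (compression)
  F[2-3] = +400.2724 N (tension)
  F[2-4] = +81.0186 N (tension)
  F[3-4] = -350.9202 N (compression)
  F[3-5] = -0.0000 N (compression)
  F[4-5] = +0.0000 N (tension)
  Rx@0 = +3463.5500 N
  Ry@0 = +370.2004 N
  Ry@4 = +341.4396 N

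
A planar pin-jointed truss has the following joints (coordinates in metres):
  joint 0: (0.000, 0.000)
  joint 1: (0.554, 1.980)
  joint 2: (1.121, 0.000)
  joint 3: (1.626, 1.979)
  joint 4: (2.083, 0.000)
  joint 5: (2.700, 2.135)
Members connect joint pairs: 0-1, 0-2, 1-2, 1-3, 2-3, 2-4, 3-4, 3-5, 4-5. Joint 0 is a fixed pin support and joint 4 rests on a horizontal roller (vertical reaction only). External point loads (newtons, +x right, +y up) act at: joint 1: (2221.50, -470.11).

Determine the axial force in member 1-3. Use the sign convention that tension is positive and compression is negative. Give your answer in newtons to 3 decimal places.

-1087.003

N=6 nodes, M=9 members, R=3 reactions → 2N=12, M+R=12
member 0 (0-1): L=2.0560, (cx,cy)=(0.2694,0.9630)
member 1 (0-2): L=1.1210, (cx,cy)=(1.0000,0.0000)
member 2 (1-2): L=2.0596, (cx,cy)=(0.2753,-0.9614)
member 3 (1-3): L=1.0720, (cx,cy)=(1.0000,-0.0009)
member 4 (2-3): L=2.0424, (cx,cy)=(0.2473,0.9690)
member 5 (2-4): L=0.9620, (cx,cy)=(1.0000,0.0000)
member 6 (3-4): L=2.0311, (cx,cy)=(0.2250,-0.9744)
member 7 (3-5): L=1.0853, (cx,cy)=(0.9896,0.1437)
member 8 (4-5): L=2.2224, (cx,cy)=(0.2776,0.9607)
solve A·x = −loads:
  F[0-1] = +1834.4200 N (tension)
  F[0-2] = +1727.2164 N (tension)
  F[1-2] = -2325.5302 N (compression)
  F[1-3] = -1087.0025 N (compression)
  F[2-3] = +2307.3107 N (tension)
  F[2-4] = +516.5054 N (tension)
  F[3-4] = -2295.5455 N (compression)
  F[3-5] = -0.0000 N (compression)
  F[4-5] = -0.0000 N (compression)
  Rx@0 = -2221.5000 N
  Ry@0 = -1766.5731 N
  Ry@4 = +2236.6831 N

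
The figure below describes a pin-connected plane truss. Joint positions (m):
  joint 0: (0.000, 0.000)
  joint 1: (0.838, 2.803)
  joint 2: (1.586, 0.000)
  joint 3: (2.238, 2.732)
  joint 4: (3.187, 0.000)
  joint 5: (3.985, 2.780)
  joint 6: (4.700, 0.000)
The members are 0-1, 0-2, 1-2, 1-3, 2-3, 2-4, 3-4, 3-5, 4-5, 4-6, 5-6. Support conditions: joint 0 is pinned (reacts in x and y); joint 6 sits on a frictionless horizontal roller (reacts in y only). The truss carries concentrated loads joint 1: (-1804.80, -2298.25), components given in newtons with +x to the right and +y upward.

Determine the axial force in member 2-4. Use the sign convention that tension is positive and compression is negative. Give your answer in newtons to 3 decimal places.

-600.702

N=7 nodes, M=11 members, R=3 reactions → 2N=14, M+R=14
member 0 (0-1): L=2.9256, (cx,cy)=(0.2864,0.9581)
member 1 (0-2): L=1.5860, (cx,cy)=(1.0000,0.0000)
member 2 (1-2): L=2.9011, (cx,cy)=(0.2578,-0.9662)
member 3 (1-3): L=1.4018, (cx,cy)=(0.9987,-0.0506)
member 4 (2-3): L=2.8087, (cx,cy)=(0.2321,0.9727)
member 5 (2-4): L=1.6010, (cx,cy)=(1.0000,0.0000)
member 6 (3-4): L=2.8921, (cx,cy)=(0.3281,-0.9446)
member 7 (3-5): L=1.7477, (cx,cy)=(0.9996,0.0275)
member 8 (4-5): L=2.8923, (cx,cy)=(0.2759,0.9612)
member 9 (4-6): L=1.5130, (cx,cy)=(1.0000,0.0000)
member 10 (5-6): L=2.8705, (cx,cy)=(0.2491,-0.9685)
solve A·x = −loads:
  F[0-1] = -3094.4922 N (compression)
  F[0-2] = -918.4188 N (compression)
  F[1-2] = +650.5019 N (tension)
  F[1-3] = +751.6618 N (tension)
  F[2-3] = -646.1584 N (compression)
  F[2-4] = -600.7018 N (compression)
  F[3-4] = +716.2851 N (tension)
  F[3-5] = +365.8039 N (tension)
  F[4-5] = -703.9504 N (compression)
  F[4-6] = -171.4403 N (compression)
  F[5-6] = +688.2726 N (tension)
  Rx@0 = +1804.8000 N
  Ry@0 = +2964.8289 N
  Ry@6 = -666.5789 N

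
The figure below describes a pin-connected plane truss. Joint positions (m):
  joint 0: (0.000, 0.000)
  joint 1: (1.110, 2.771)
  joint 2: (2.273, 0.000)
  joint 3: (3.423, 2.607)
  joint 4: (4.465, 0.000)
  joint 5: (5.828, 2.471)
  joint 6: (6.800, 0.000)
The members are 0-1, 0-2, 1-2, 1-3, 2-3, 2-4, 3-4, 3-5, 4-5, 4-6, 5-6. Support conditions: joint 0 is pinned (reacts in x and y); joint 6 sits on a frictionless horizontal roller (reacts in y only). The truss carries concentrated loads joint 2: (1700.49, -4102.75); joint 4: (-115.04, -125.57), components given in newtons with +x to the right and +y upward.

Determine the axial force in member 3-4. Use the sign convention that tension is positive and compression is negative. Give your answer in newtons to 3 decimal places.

-1349.322

N=7 nodes, M=11 members, R=3 reactions → 2N=14, M+R=14
member 0 (0-1): L=2.9851, (cx,cy)=(0.3719,0.9283)
member 1 (0-2): L=2.2730, (cx,cy)=(1.0000,0.0000)
member 2 (1-2): L=3.0052, (cx,cy)=(0.3870,-0.9221)
member 3 (1-3): L=2.3188, (cx,cy)=(0.9975,-0.0707)
member 4 (2-3): L=2.8494, (cx,cy)=(0.4036,0.9149)
member 5 (2-4): L=2.1920, (cx,cy)=(1.0000,0.0000)
member 6 (3-4): L=2.8075, (cx,cy)=(0.3711,-0.9286)
member 7 (3-5): L=2.4088, (cx,cy)=(0.9984,-0.0565)
member 8 (4-5): L=2.8220, (cx,cy)=(0.4830,0.8756)
member 9 (4-6): L=2.3350, (cx,cy)=(1.0000,0.0000)
member 10 (5-6): L=2.6553, (cx,cy)=(0.3661,-0.9306)
solve A·x = −loads:
  F[0-1] = -2988.7845 N (compression)
  F[0-2] = +2696.8376 N (tension)
  F[1-2] = +3189.2897 N (tension)
  F[1-3] = -2351.5331 N (compression)
  F[2-3] = +1270.0017 N (tension)
  F[2-4] = +1718.0355 N (tension)
  F[3-4] = -1349.3225 N (compression)
  F[3-5] = -1334.4096 N (compression)
  F[4-5] = +1574.3250 N (tension)
  F[4-6] = +571.8932 N (tension)
  F[5-6] = -1562.2929 N (compression)
  Rx@0 = -1585.4500 N
  Ry@0 = +2774.4640 N
  Ry@6 = +1453.8560 N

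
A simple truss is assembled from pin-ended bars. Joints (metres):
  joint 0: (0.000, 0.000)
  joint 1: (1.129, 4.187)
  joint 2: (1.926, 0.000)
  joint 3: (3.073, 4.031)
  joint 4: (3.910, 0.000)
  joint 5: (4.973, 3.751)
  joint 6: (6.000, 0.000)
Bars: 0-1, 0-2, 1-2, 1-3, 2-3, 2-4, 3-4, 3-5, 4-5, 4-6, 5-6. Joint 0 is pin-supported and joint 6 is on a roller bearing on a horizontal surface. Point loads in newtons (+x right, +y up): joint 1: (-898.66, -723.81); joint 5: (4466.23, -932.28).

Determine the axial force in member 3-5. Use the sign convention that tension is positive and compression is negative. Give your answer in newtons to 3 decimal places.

2927.996

N=7 nodes, M=11 members, R=3 reactions → 2N=14, M+R=14
member 0 (0-1): L=4.3365, (cx,cy)=(0.2603,0.9655)
member 1 (0-2): L=1.9260, (cx,cy)=(1.0000,0.0000)
member 2 (1-2): L=4.2622, (cx,cy)=(0.1870,-0.9824)
member 3 (1-3): L=1.9502, (cx,cy)=(0.9968,-0.0800)
member 4 (2-3): L=4.1910, (cx,cy)=(0.2737,0.9618)
member 5 (2-4): L=1.9840, (cx,cy)=(1.0000,0.0000)
member 6 (3-4): L=4.1170, (cx,cy)=(0.2033,-0.9791)
member 7 (3-5): L=1.9205, (cx,cy)=(0.9893,-0.1458)
member 8 (4-5): L=3.8987, (cx,cy)=(0.2727,0.9621)
member 9 (4-6): L=2.0900, (cx,cy)=(1.0000,0.0000)
member 10 (5-6): L=3.8891, (cx,cy)=(0.2641,-0.9645)
solve A·x = −loads:
  F[0-1] = +1468.4745 N (tension)
  F[0-2] = +3185.2591 N (tension)
  F[1-2] = -2320.1800 N (compression)
  F[1-3] = +1720.3420 N (tension)
  F[2-3] = +2369.7297 N (tension)
  F[2-4] = +2102.8505 N (tension)
  F[3-4] = -2623.3149 N (compression)
  F[3-5] = +2927.9964 N (tension)
  F[4-5] = +2669.6769 N (tension)
  F[4-6] = +841.6211 N (tension)
  F[5-6] = -3187.0582 N (compression)
  Rx@0 = -3567.5700 N
  Ry@0 = -1417.8349 N
  Ry@6 = +3073.9249 N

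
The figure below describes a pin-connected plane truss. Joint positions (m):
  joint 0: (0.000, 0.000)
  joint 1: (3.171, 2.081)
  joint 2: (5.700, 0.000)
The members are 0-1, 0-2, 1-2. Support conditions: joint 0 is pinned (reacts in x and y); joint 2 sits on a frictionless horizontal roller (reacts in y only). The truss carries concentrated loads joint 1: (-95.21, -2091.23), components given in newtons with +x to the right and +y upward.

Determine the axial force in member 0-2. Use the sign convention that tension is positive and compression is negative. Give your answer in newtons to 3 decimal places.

N=3 nodes, M=3 members, R=3 reactions → 2N=6, M+R=6
member 0 (0-1): L=3.7929, (cx,cy)=(0.8360,0.5487)
member 1 (0-2): L=5.7000, (cx,cy)=(1.0000,0.0000)
member 2 (1-2): L=3.2751, (cx,cy)=(0.7722,-0.6354)
solve A·x = −loads:
  F[0-1] = -1754.4597 N (compression)
  F[0-2] = +1371.5958 N (tension)
  F[1-2] = -1776.2510 N (compression)
  Rx@0 = +95.2100 N
  Ry@0 = +962.6057 N
  Ry@2 = +1128.6243 N

1371.596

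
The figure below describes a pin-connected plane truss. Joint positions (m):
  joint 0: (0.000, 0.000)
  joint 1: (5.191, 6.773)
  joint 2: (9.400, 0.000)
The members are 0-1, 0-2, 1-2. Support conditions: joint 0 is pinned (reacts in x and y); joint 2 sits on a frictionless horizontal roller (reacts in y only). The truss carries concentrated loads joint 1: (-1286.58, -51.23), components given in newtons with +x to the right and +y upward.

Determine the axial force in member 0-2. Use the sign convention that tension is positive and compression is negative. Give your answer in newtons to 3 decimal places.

N=3 nodes, M=3 members, R=3 reactions → 2N=6, M+R=6
member 0 (0-1): L=8.5335, (cx,cy)=(0.6083,0.7937)
member 1 (0-2): L=9.4000, (cx,cy)=(1.0000,0.0000)
member 2 (1-2): L=7.9743, (cx,cy)=(0.5278,-0.8494)
solve A·x = −loads:
  F[0-1] = -1196.8785 N (compression)
  F[0-2] = -558.5057 N (compression)
  F[1-2] = +1058.1333 N (tension)
  Rx@0 = +1286.5800 N
  Ry@0 = +949.9610 N
  Ry@2 = -898.7310 N

-558.506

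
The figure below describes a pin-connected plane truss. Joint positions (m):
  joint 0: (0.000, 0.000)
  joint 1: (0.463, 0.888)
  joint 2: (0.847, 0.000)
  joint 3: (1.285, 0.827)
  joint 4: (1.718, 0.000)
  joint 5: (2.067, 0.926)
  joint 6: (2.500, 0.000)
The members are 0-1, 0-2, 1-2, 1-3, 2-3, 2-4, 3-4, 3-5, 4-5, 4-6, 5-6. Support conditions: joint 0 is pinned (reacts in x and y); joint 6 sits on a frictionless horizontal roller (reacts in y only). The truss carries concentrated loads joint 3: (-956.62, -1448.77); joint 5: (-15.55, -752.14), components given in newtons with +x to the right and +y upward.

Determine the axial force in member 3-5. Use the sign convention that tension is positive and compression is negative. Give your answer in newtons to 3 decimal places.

-649.913

N=7 nodes, M=11 members, R=3 reactions → 2N=14, M+R=14
member 0 (0-1): L=1.0015, (cx,cy)=(0.4623,0.8867)
member 1 (0-2): L=0.8470, (cx,cy)=(1.0000,0.0000)
member 2 (1-2): L=0.9675, (cx,cy)=(0.3969,-0.9179)
member 3 (1-3): L=0.8243, (cx,cy)=(0.9973,-0.0740)
member 4 (2-3): L=0.9358, (cx,cy)=(0.4680,0.8837)
member 5 (2-4): L=0.8710, (cx,cy)=(1.0000,0.0000)
member 6 (3-4): L=0.9335, (cx,cy)=(0.4638,-0.8859)
member 7 (3-5): L=0.7882, (cx,cy)=(0.9921,0.1256)
member 8 (4-5): L=0.9896, (cx,cy)=(0.3527,0.9357)
member 9 (4-6): L=0.7820, (cx,cy)=(1.0000,0.0000)
member 10 (5-6): L=1.0222, (cx,cy)=(0.4236,-0.9059)
solve A·x = −loads:
  F[0-1] = -1304.3534 N (compression)
  F[0-2] = -369.1321 N (compression)
  F[1-2] = +1352.2400 N (tension)
  F[1-3] = -1142.8911 N (compression)
  F[2-3] = -1404.4914 N (compression)
  F[2-4] = +824.9382 N (tension)
  F[3-4] = -421.9523 N (compression)
  F[3-5] = -649.9133 N (compression)
  F[4-5] = +399.4822 N (tension)
  F[4-6] = +488.3303 N (tension)
  F[5-6] = -1152.8601 N (compression)
  Rx@0 = +972.1700 N
  Ry@0 = +1156.5825 N
  Ry@6 = +1044.3275 N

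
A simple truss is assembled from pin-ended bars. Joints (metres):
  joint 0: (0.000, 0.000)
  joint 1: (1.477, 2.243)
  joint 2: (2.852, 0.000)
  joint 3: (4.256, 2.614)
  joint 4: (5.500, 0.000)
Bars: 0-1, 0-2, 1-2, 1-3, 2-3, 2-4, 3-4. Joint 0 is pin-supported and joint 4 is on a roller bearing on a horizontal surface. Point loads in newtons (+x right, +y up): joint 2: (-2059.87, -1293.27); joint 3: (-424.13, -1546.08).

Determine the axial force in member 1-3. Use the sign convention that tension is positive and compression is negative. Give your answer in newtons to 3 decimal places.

-1391.982

N=5 nodes, M=7 members, R=3 reactions → 2N=10, M+R=10
member 0 (0-1): L=2.6856, (cx,cy)=(0.5500,0.8352)
member 1 (0-2): L=2.8520, (cx,cy)=(1.0000,0.0000)
member 2 (1-2): L=2.6309, (cx,cy)=(0.5226,-0.8526)
member 3 (1-3): L=2.8037, (cx,cy)=(0.9912,0.1323)
member 4 (2-3): L=2.9672, (cx,cy)=(0.4732,0.8810)
member 5 (2-4): L=2.6480, (cx,cy)=(1.0000,0.0000)
member 6 (3-4): L=2.8949, (cx,cy)=(0.4297,-0.9030)
solve A·x = −loads:
  F[0-1] = -1405.5805 N (compression)
  F[0-2] = -1710.9796 N (compression)
  F[1-2] = +1160.8908 N (tension)
  F[1-3] = -1391.9816 N (compression)
  F[2-3] = +344.5569 N (tension)
  F[2-4] = +792.5749 N (tension)
  F[3-4] = -1844.4026 N (compression)
  Rx@0 = +2484.0000 N
  Ry@0 = +1173.9233 N
  Ry@4 = +1665.4267 N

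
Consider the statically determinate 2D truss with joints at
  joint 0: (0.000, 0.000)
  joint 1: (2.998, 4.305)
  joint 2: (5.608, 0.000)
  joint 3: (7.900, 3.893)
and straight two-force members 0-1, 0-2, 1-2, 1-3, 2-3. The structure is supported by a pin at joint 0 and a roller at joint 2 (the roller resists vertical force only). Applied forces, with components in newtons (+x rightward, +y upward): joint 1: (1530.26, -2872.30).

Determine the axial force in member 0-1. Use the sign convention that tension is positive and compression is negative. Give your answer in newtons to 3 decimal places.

N=4 nodes, M=5 members, R=3 reactions → 2N=8, M+R=8
member 0 (0-1): L=5.2460, (cx,cy)=(0.5715,0.8206)
member 1 (0-2): L=5.6080, (cx,cy)=(1.0000,0.0000)
member 2 (1-2): L=5.0344, (cx,cy)=(0.5184,-0.8551)
member 3 (1-3): L=4.9193, (cx,cy)=(0.9965,-0.0838)
member 4 (2-3): L=4.5176, (cx,cy)=(0.5073,0.8617)
solve A·x = −loads:
  F[0-1] = -197.5074 N (compression)
  F[0-2] = +1643.1311 N (tension)
  F[1-2] = -3169.4136 N (compression)
  F[1-3] = +0.0000 N (tension)
  F[2-3] = -0.0000 N (compression)
  Rx@0 = -1530.2600 N
  Ry@0 = +162.0780 N
  Ry@2 = +2710.2220 N

-197.507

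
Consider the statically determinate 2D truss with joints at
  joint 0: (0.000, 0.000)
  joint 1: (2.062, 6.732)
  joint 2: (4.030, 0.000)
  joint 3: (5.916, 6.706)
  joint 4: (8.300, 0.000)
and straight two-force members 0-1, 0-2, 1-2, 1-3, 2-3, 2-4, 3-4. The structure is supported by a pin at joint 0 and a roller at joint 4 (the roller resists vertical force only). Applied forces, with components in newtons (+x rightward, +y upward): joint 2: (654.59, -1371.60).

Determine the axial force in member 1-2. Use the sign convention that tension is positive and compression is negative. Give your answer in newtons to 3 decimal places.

N=5 nodes, M=7 members, R=3 reactions → 2N=10, M+R=10
member 0 (0-1): L=7.0407, (cx,cy)=(0.2929,0.9562)
member 1 (0-2): L=4.0300, (cx,cy)=(1.0000,0.0000)
member 2 (1-2): L=7.0138, (cx,cy)=(0.2806,-0.9598)
member 3 (1-3): L=3.8541, (cx,cy)=(1.0000,-0.0067)
member 4 (2-3): L=6.9662, (cx,cy)=(0.2707,0.9627)
member 5 (2-4): L=4.2700, (cx,cy)=(1.0000,0.0000)
member 6 (3-4): L=7.1172, (cx,cy)=(0.3350,-0.9422)
solve A·x = −loads:
  F[0-1] = -737.9891 N (compression)
  F[0-2] = +870.7234 N (tension)
  F[1-2] = +738.1387 N (tension)
  F[1-3] = -423.2582 N (compression)
  F[2-3] = +688.8402 N (tension)
  F[2-4] = +236.7539 N (tension)
  F[3-4] = -706.8012 N (compression)
  Rx@0 = -654.5900 N
  Ry@0 = +705.6304 N
  Ry@4 = +665.9696 N

738.139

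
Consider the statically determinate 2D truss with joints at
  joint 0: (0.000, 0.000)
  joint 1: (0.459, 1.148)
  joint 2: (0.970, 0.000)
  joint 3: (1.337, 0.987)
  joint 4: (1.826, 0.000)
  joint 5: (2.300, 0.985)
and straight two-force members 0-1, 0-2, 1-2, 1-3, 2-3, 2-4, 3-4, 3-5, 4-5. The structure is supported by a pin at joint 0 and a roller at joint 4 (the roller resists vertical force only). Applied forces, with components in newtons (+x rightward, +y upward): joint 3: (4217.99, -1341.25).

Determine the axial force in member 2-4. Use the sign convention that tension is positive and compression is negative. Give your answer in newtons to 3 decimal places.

1616.126

N=6 nodes, M=9 members, R=3 reactions → 2N=12, M+R=12
member 0 (0-1): L=1.2364, (cx,cy)=(0.3713,0.9285)
member 1 (0-2): L=0.9700, (cx,cy)=(1.0000,0.0000)
member 2 (1-2): L=1.2566, (cx,cy)=(0.4067,-0.9136)
member 3 (1-3): L=0.8926, (cx,cy)=(0.9836,-0.1804)
member 4 (2-3): L=1.0530, (cx,cy)=(0.3485,0.9373)
member 5 (2-4): L=0.8560, (cx,cy)=(1.0000,0.0000)
member 6 (3-4): L=1.1015, (cx,cy)=(0.4439,-0.8961)
member 7 (3-5): L=0.9630, (cx,cy)=(1.0000,-0.0021)
member 8 (4-5): L=1.0931, (cx,cy)=(0.4336,0.9011)
solve A·x = −loads:
  F[0-1] = +2068.5841 N (tension)
  F[0-2] = +3450.0256 N (tension)
  F[1-2] = -2457.1379 N (compression)
  F[1-3] = +1796.6374 N (tension)
  F[2-3] = +2394.9570 N (tension)
  F[2-4] = +1616.1264 N (tension)
  F[3-4] = -3640.3972 N (compression)
  F[3-5] = -0.0000 N (compression)
  F[4-5] = +0.0000 N (tension)
  Rx@0 = -4217.9900 N
  Ry@0 = -1920.7475 N
  Ry@4 = +3261.9975 N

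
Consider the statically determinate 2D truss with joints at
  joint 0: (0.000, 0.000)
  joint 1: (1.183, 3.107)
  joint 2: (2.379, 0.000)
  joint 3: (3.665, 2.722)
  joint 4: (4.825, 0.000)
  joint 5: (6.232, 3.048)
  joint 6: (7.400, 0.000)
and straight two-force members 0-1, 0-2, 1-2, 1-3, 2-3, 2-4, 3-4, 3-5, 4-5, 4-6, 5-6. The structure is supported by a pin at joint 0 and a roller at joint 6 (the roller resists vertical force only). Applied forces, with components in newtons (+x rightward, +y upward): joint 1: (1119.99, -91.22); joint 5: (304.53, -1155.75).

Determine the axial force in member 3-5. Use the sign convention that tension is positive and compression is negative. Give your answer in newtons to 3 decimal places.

N=7 nodes, M=11 members, R=3 reactions → 2N=14, M+R=14
member 0 (0-1): L=3.3246, (cx,cy)=(0.3558,0.9345)
member 1 (0-2): L=2.3790, (cx,cy)=(1.0000,0.0000)
member 2 (1-2): L=3.3292, (cx,cy)=(0.3592,-0.9332)
member 3 (1-3): L=2.5117, (cx,cy)=(0.9882,-0.1533)
member 4 (2-3): L=3.0105, (cx,cy)=(0.4272,0.9042)
member 5 (2-4): L=2.4460, (cx,cy)=(1.0000,0.0000)
member 6 (3-4): L=2.9589, (cx,cy)=(0.3920,-0.9199)
member 7 (3-5): L=2.5876, (cx,cy)=(0.9920,0.1260)
member 8 (4-5): L=3.3571, (cx,cy)=(0.4191,0.9079)
member 9 (4-6): L=2.5750, (cx,cy)=(1.0000,0.0000)
member 10 (5-6): L=3.2641, (cx,cy)=(0.3578,-0.9338)
solve A·x = −loads:
  F[0-1] = +360.1945 N (tension)
  F[0-2] = +1296.3510 N (tension)
  F[1-2] = -312.2337 N (compression)
  F[1-3] = -890.1738 N (compression)
  F[2-3] = +322.2740 N (tension)
  F[2-4] = +1046.5174 N (tension)
  F[3-4] = -538.3629 N (compression)
  F[3-5] = -535.1907 N (compression)
  F[4-5] = +545.4867 N (tension)
  F[4-6] = +606.8349 N (tension)
  F[5-6] = -1695.8788 N (compression)
  Rx@0 = -1424.5200 N
  Ry@0 = -336.6197 N
  Ry@6 = +1583.5897 N

-535.191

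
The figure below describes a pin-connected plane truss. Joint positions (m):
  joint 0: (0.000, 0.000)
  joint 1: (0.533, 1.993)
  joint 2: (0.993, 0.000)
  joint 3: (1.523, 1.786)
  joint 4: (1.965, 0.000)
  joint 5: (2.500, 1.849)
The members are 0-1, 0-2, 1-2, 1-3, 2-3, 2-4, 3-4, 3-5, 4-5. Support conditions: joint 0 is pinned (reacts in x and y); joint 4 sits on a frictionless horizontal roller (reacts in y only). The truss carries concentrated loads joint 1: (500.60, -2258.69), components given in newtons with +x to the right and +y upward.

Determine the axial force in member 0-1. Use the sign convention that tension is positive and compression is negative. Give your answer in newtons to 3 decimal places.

-1178.298

N=6 nodes, M=9 members, R=3 reactions → 2N=12, M+R=12
member 0 (0-1): L=2.0630, (cx,cy)=(0.2584,0.9660)
member 1 (0-2): L=0.9930, (cx,cy)=(1.0000,0.0000)
member 2 (1-2): L=2.0454, (cx,cy)=(0.2249,-0.9744)
member 3 (1-3): L=1.0114, (cx,cy)=(0.9788,-0.2047)
member 4 (2-3): L=1.8630, (cx,cy)=(0.2845,0.9587)
member 5 (2-4): L=0.9720, (cx,cy)=(1.0000,0.0000)
member 6 (3-4): L=1.8399, (cx,cy)=(0.2402,-0.9707)
member 7 (3-5): L=0.9790, (cx,cy)=(0.9979,0.0643)
member 8 (4-5): L=1.9248, (cx,cy)=(0.2779,0.9606)
solve A·x = −loads:
  F[0-1] = -1178.2979 N (compression)
  F[0-2] = +805.0209 N (tension)
  F[1-2] = -1026.6496 N (compression)
  F[1-3] = -586.5483 N (compression)
  F[2-3] = +1043.4671 N (tension)
  F[2-4] = +277.2760 N (tension)
  F[3-4] = -1154.1960 N (compression)
  F[3-5] = -0.0000 N (compression)
  F[4-5] = +0.0000 N (tension)
  Rx@0 = -500.6000 N
  Ry@0 = +1138.2943 N
  Ry@4 = +1120.3957 N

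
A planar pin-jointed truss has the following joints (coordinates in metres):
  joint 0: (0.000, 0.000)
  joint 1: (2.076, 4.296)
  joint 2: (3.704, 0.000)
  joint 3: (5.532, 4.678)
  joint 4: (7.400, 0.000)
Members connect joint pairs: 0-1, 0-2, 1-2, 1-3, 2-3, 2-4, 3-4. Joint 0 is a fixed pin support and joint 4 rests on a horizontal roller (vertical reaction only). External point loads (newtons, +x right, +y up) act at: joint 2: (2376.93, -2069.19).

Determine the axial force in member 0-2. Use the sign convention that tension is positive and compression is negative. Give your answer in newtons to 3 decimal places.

2876.347

N=5 nodes, M=7 members, R=3 reactions → 2N=10, M+R=10
member 0 (0-1): L=4.7713, (cx,cy)=(0.4351,0.9004)
member 1 (0-2): L=3.7040, (cx,cy)=(1.0000,0.0000)
member 2 (1-2): L=4.5941, (cx,cy)=(0.3544,-0.9351)
member 3 (1-3): L=3.4770, (cx,cy)=(0.9939,0.1099)
member 4 (2-3): L=5.0225, (cx,cy)=(0.3640,0.9314)
member 5 (2-4): L=3.6960, (cx,cy)=(1.0000,0.0000)
member 6 (3-4): L=5.0372, (cx,cy)=(0.3708,-0.9287)
solve A·x = −loads:
  F[0-1] = -1147.8203 N (compression)
  F[0-2] = +2876.3474 N (tension)
  F[1-2] = +1004.1044 N (tension)
  F[1-3] = -860.4459 N (compression)
  F[2-3] = +1213.4734 N (tension)
  F[2-4] = +413.5769 N (tension)
  F[3-4] = -1115.2346 N (compression)
  Rx@0 = -2376.9300 N
  Ry@0 = +1033.4765 N
  Ry@4 = +1035.7135 N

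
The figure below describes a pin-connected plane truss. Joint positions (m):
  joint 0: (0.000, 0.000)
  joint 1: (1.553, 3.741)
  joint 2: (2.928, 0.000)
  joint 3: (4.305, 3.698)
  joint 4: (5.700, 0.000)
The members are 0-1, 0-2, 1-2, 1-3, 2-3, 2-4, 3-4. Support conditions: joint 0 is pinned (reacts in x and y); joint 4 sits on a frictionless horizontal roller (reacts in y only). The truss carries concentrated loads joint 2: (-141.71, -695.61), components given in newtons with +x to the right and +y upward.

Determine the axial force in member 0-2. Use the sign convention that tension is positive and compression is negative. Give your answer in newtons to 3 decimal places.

-1.277

N=5 nodes, M=7 members, R=3 reactions → 2N=10, M+R=10
member 0 (0-1): L=4.0505, (cx,cy)=(0.3834,0.9236)
member 1 (0-2): L=2.9280, (cx,cy)=(1.0000,0.0000)
member 2 (1-2): L=3.9857, (cx,cy)=(0.3450,-0.9386)
member 3 (1-3): L=2.7523, (cx,cy)=(0.9999,-0.0156)
member 4 (2-3): L=3.9461, (cx,cy)=(0.3490,0.9371)
member 5 (2-4): L=2.7720, (cx,cy)=(1.0000,0.0000)
member 6 (3-4): L=3.9524, (cx,cy)=(0.3530,-0.9356)
solve A·x = −loads:
  F[0-1] = -366.2770 N (compression)
  F[0-2] = -1.2774 N (compression)
  F[1-2] = +364.8455 N (tension)
  F[1-3] = -266.3311 N (compression)
  F[2-3] = +376.8523 N (tension)
  F[2-4] = +134.7936 N (tension)
  F[3-4] = -381.9027 N (compression)
  Rx@0 = +141.7100 N
  Ry@0 = +338.2861 N
  Ry@4 = +357.3239 N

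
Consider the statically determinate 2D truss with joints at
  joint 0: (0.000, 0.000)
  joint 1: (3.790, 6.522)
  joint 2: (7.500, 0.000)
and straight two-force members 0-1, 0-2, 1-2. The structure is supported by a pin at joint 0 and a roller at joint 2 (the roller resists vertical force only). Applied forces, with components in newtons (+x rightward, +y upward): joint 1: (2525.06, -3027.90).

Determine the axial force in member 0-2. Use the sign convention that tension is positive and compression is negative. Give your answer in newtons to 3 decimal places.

N=3 nodes, M=3 members, R=3 reactions → 2N=6, M+R=6
member 0 (0-1): L=7.5432, (cx,cy)=(0.5024,0.8646)
member 1 (0-2): L=7.5000, (cx,cy)=(1.0000,0.0000)
member 2 (1-2): L=7.5034, (cx,cy)=(0.4944,-0.8692)
solve A·x = −loads:
  F[0-1] = +807.2859 N (tension)
  F[0-2] = +2119.4504 N (tension)
  F[1-2] = -4286.5293 N (compression)
  Rx@0 = -2525.0600 N
  Ry@0 = -697.9910 N
  Ry@2 = +3725.8910 N

2119.450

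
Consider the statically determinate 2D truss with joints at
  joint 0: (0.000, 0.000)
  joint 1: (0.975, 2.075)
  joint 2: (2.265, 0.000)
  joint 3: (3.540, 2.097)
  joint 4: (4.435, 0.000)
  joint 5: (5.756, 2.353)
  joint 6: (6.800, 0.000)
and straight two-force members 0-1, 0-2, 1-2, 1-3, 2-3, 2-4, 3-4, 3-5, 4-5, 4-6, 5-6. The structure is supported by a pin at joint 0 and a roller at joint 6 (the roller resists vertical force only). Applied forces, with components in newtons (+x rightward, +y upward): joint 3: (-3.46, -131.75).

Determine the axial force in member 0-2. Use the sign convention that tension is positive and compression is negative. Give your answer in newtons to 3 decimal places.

26.720

N=7 nodes, M=11 members, R=3 reactions → 2N=14, M+R=14
member 0 (0-1): L=2.2927, (cx,cy)=(0.4253,0.9051)
member 1 (0-2): L=2.2650, (cx,cy)=(1.0000,0.0000)
member 2 (1-2): L=2.4433, (cx,cy)=(0.5280,-0.8493)
member 3 (1-3): L=2.5651, (cx,cy)=(1.0000,0.0086)
member 4 (2-3): L=2.4542, (cx,cy)=(0.5195,0.8545)
member 5 (2-4): L=2.1700, (cx,cy)=(1.0000,0.0000)
member 6 (3-4): L=2.2800, (cx,cy)=(0.3925,-0.9197)
member 7 (3-5): L=2.2307, (cx,cy)=(0.9934,0.1148)
member 8 (4-5): L=2.6985, (cx,cy)=(0.4895,0.8720)
member 9 (4-6): L=2.3650, (cx,cy)=(1.0000,0.0000)
member 10 (5-6): L=2.5742, (cx,cy)=(0.4056,-0.9141)
solve A·x = −loads:
  F[0-1] = -70.9667 N (compression)
  F[0-2] = +26.7201 N (tension)
  F[1-2] = +74.9256 N (tension)
  F[1-3] = -69.7415 N (compression)
  F[2-3] = -74.4698 N (compression)
  F[2-4] = +104.9675 N (tension)
  F[3-4] = -82.5285 N (compression)
  F[3-5] = -73.0542 N (compression)
  F[4-5] = +87.0480 N (tension)
  F[4-6] = +29.9581 N (tension)
  F[5-6] = -73.8682 N (compression)
  Rx@0 = +3.4600 N
  Ry@0 = +64.2295 N
  Ry@6 = +67.5205 N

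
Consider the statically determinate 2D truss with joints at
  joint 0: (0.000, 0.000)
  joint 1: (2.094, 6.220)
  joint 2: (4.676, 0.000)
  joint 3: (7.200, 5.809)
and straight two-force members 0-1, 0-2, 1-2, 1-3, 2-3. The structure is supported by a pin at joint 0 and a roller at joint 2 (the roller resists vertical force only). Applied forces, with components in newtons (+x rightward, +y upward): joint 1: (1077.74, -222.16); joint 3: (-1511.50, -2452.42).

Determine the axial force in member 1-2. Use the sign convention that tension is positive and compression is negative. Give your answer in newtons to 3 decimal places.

-1022.575

N=4 nodes, M=5 members, R=3 reactions → 2N=8, M+R=8
member 0 (0-1): L=6.5630, (cx,cy)=(0.3191,0.9477)
member 1 (0-2): L=4.6760, (cx,cy)=(1.0000,0.0000)
member 2 (1-2): L=6.7346, (cx,cy)=(0.3834,-0.9236)
member 3 (1-3): L=5.1225, (cx,cy)=(0.9968,-0.0802)
member 4 (2-3): L=6.3336, (cx,cy)=(0.3985,0.9172)
solve A·x = −loads:
  F[0-1] = +798.7015 N (tension)
  F[0-2] = -688.5940 N (compression)
  F[1-2] = -1022.5748 N (compression)
  F[1-3] = -432.2525 N (compression)
  F[2-3] = -2711.7261 N (compression)
  Rx@0 = +433.7600 N
  Ry@0 = -756.9569 N
  Ry@2 = +3431.5369 N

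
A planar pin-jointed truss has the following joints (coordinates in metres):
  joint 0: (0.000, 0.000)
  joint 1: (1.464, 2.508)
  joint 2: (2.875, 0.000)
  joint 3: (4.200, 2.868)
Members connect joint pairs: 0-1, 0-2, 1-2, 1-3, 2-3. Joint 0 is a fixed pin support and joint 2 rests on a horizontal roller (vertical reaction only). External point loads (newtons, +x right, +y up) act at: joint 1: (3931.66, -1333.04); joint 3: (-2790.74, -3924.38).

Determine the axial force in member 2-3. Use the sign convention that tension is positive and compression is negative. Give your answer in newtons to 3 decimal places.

-4172.066

N=4 nodes, M=5 members, R=3 reactions → 2N=8, M+R=8
member 0 (0-1): L=2.9040, (cx,cy)=(0.5041,0.8636)
member 1 (0-2): L=2.8750, (cx,cy)=(1.0000,0.0000)
member 2 (1-2): L=2.8777, (cx,cy)=(0.4903,-0.8715)
member 3 (1-3): L=2.7596, (cx,cy)=(0.9915,0.1305)
member 4 (2-3): L=3.1593, (cx,cy)=(0.4194,0.9078)
solve A·x = −loads:
  F[0-1] = +2084.4881 N (tension)
  F[0-2] = +90.0713 N (tension)
  F[1-2] = -3752.2559 N (compression)
  F[1-3] = -1049.9506 N (compression)
  F[2-3] = -4172.0661 N (compression)
  Rx@0 = -1140.9200 N
  Ry@0 = -1800.2244 N
  Ry@2 = +7057.6444 N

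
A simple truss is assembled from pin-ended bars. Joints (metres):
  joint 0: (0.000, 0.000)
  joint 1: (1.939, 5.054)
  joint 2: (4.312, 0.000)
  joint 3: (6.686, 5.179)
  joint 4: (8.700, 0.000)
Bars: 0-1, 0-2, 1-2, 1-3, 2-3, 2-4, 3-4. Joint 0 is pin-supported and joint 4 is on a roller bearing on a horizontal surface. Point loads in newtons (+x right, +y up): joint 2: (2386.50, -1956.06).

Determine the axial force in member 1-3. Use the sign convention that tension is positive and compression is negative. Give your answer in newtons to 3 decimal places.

N=5 nodes, M=7 members, R=3 reactions → 2N=10, M+R=10
member 0 (0-1): L=5.4132, (cx,cy)=(0.3582,0.9336)
member 1 (0-2): L=4.3120, (cx,cy)=(1.0000,0.0000)
member 2 (1-2): L=5.5834, (cx,cy)=(0.4250,-0.9052)
member 3 (1-3): L=4.7486, (cx,cy)=(0.9997,0.0263)
member 4 (2-3): L=5.6972, (cx,cy)=(0.4167,0.9090)
member 5 (2-4): L=4.3880, (cx,cy)=(1.0000,0.0000)
member 6 (3-4): L=5.5568, (cx,cy)=(0.3624,-0.9320)
solve A·x = −loads:
  F[0-1] = -1056.6901 N (compression)
  F[0-2] = +2765.0054 N (tension)
  F[1-2] = +1065.7232 N (tension)
  F[1-3] = -831.7388 N (compression)
  F[2-3] = +1090.5730 N (tension)
  F[2-4] = +377.0120 N (tension)
  F[3-4] = -1040.2124 N (compression)
  Rx@0 = -2386.5000 N
  Ry@0 = +986.5737 N
  Ry@4 = +969.4863 N

-831.739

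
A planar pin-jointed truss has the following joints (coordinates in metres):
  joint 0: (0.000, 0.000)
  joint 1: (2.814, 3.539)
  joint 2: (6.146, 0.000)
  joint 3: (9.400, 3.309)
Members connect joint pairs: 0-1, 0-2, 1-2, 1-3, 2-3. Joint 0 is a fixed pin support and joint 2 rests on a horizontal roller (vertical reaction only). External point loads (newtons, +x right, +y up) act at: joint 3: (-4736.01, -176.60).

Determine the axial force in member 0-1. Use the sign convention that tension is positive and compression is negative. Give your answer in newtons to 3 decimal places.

-3138.234

N=4 nodes, M=5 members, R=3 reactions → 2N=8, M+R=8
member 0 (0-1): L=4.5214, (cx,cy)=(0.6224,0.7827)
member 1 (0-2): L=6.1460, (cx,cy)=(1.0000,0.0000)
member 2 (1-2): L=4.8607, (cx,cy)=(0.6855,-0.7281)
member 3 (1-3): L=6.5900, (cx,cy)=(0.9994,-0.0349)
member 4 (2-3): L=4.6409, (cx,cy)=(0.7012,0.7130)
solve A·x = −loads:
  F[0-1] = -3138.2343 N (compression)
  F[0-2] = -2782.8587 N (compression)
  F[1-2] = +3585.3253 N (tension)
  F[1-3] = -4413.5558 N (compression)
  F[2-3] = -463.7241 N (compression)
  Rx@0 = +4736.0100 N
  Ry@0 = +2456.3620 N
  Ry@2 = -2279.7620 N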